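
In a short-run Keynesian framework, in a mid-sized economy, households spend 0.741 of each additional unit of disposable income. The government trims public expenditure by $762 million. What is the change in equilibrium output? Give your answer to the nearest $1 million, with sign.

−$2,942 million

Expenditure multiplier = 1/(1 − MPC) = 1/(1 − 0.741) = 1/0.259 ≈ 3.861.
ΔY = k × ΔG = (−$762 million) / 0.259 ≈ −$2,942 million.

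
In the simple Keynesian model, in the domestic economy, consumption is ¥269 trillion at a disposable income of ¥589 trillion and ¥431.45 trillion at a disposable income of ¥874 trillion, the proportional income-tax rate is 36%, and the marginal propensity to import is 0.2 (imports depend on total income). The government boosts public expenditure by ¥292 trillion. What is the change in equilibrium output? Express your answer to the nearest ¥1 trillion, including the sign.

MPC = ΔC/ΔYd = (431.45 − 269)/(874 − 589) = 162.45/285 = 0.57.
Spending multiplier = 1/(1 − c(1−t) + m) = 1/(1 − 0.57×0.64 + 0.2) = 1/0.8352 ≈ 1.197.
ΔY = k × ΔG = (+¥292 trillion) / 0.8352 ≈ +¥350 trillion.

+¥350 trillion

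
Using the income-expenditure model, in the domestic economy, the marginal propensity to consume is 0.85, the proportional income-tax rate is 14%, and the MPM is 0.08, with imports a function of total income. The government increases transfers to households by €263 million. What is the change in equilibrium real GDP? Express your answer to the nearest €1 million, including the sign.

+€641 million

The transfer change shifts disposable income by +€263 million, so first-round consumption changes by c·ΔTR = 0.85 × (+€263 million) = +€223.55 million.
Expenditure multiplier = 1/(1 − c(1−t) + m) = 1/(1 − 0.85×0.86 + 0.08) = 1/0.349 ≈ 2.865.
The transfer multiplier is c × k ≈ 2.436, so ΔY = k × (c·ΔTR) = (+€223.55 million) / 0.349 ≈ +€641 million.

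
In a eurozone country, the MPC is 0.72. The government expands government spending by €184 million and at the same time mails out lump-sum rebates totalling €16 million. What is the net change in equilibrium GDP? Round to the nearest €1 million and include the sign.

Expenditure multiplier = 1/(1 − MPC) = 1/(1 − 0.72) = 1/0.28 ≈ 3.571.
ΔG contributes k·ΔG = (+€184 million) / 0.28 ≈ +€657.1 million.
ΔT of −€16 million changes first-round spending by −c·ΔT = +€11.52 million, contributing k·(−c·ΔT) = (+€11.52 million) / 0.28 ≈ +€41.1 million.
Net ΔY = k(ΔG − c·ΔT) = (+€195.52 million) / 0.28 ≈ +€698 million.

+€698 million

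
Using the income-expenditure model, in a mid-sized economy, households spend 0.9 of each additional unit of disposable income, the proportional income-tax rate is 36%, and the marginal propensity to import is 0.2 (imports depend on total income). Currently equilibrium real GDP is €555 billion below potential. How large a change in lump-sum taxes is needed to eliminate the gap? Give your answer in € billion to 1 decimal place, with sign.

−€384.8 billion

Spending multiplier = 1/(1 − c(1−t) + m) = 1/(1 − 0.9×0.64 + 0.2) = 1/0.624 ≈ 1.603.
Tax multiplier = −c·k = −0.9/0.624 ≈ −1.442. Need ΔY = +€555 billion, so ΔT = ΔY/(−c·k) = −(+€555 billion) × 0.624 / 0.9 = −€384.8 billion.
The government should cut lump-sum taxes by €384.8 billion.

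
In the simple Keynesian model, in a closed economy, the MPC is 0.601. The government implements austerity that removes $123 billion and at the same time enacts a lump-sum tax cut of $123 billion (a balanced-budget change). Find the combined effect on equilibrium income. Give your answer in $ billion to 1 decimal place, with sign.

−$123.0 billion

Expenditure multiplier = 1/(1 − MPC) = 1/(1 − 0.601) = 1/0.399 ≈ 2.506.
ΔG contributes k·ΔG = (−$123 billion) / 0.399 ≈ −$308.3 billion.
ΔT of −$123 billion changes first-round spending by −c·ΔT = +$73.923 billion, contributing k·(−c·ΔT) = (+$73.923 billion) / 0.399 ≈ +$185.3 billion.
With ΔG = ΔT and no other leakages, the balanced-budget multiplier is 1, so ΔY = ΔG = −$123 billion.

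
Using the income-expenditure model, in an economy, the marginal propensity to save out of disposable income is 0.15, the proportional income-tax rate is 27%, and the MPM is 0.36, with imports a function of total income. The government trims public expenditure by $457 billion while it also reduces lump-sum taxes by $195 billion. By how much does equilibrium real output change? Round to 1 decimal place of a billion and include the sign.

−$393.8 billion

MPC = 1 − MPS = 1 − 0.15 = 0.85.
Expenditure multiplier = 1/(1 − c(1−t) + m) = 1/(1 − 0.85×0.73 + 0.36) = 1/0.7395 ≈ 1.352.
ΔG contributes k·ΔG = (−$457 billion) / 0.7395 ≈ −$618 billion.
ΔT of −$195 billion changes first-round spending by −c·ΔT = +$165.75 billion, contributing k·(−c·ΔT) = (+$165.75 billion) / 0.7395 ≈ +$224.1 billion.
Net ΔY = k(ΔG − c·ΔT) = (−$291.25 billion) / 0.7395 ≈ −$393.8 billion.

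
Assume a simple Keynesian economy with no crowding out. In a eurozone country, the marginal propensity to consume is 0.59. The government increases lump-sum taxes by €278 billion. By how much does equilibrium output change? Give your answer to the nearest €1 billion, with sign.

−€400 billion

A lump-sum tax change of +€278 billion shifts disposable income by −€278 billion; first-round consumption changes by −c × ΔT = −0.59 × (+€278 billion) = −€164.02 billion.
Expenditure multiplier = 1/(1 − MPC) = 1/(1 − 0.59) = 1/0.41 ≈ 2.439.
The tax multiplier is −c × k ≈ −1.439, so ΔY = k × (−c·ΔT) = (−€164.02 billion) / 0.41 ≈ −€400 billion.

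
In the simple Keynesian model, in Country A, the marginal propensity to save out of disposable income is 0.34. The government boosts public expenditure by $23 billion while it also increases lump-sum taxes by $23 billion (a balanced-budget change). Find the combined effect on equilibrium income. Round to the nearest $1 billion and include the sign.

+$23 billion

MPC = 1 − MPS = 1 − 0.34 = 0.66.
Expenditure multiplier = 1/(1 − MPC) = 1/(1 − 0.66) = 1/0.34 ≈ 2.941.
ΔG contributes k·ΔG = (+$23 billion) / 0.34 ≈ +$67.6 billion.
ΔT of +$23 billion changes first-round spending by −c·ΔT = −$15.18 billion, contributing k·(−c·ΔT) = (−$15.18 billion) / 0.34 ≈ −$44.6 billion.
With ΔG = ΔT and no other leakages, the balanced-budget multiplier is 1, so ΔY = ΔG = +$23 billion.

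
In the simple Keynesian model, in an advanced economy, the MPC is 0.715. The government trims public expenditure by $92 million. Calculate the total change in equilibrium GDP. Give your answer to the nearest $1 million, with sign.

Spending multiplier = 1/(1 − MPC) = 1/(1 − 0.715) = 1/0.285 ≈ 3.509.
ΔY = k × ΔG = (−$92 million) / 0.285 ≈ −$323 million.

−$323 million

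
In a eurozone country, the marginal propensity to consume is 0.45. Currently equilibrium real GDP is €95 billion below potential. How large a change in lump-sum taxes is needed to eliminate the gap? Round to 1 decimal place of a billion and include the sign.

−€116.1 billion

Spending multiplier = 1/(1 − MPC) = 1/(1 − 0.45) = 1/0.55 ≈ 1.818.
Tax multiplier = −c·k = −0.45/0.55 ≈ −0.818. Need ΔY = +€95 billion, so ΔT = ΔY/(−c·k) = −(+€95 billion) × 0.55 / 0.45 ≈ −€116.1 billion.
The government should cut lump-sum taxes by €116.1 billion.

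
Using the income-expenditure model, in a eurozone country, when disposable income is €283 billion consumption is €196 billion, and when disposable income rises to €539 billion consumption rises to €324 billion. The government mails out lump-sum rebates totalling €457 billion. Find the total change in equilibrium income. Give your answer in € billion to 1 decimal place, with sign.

+€457.0 billion

MPC = ΔC/ΔYd = (324 − 196)/(539 − 283) = 128/256 = 0.5.
A lump-sum tax change of −€457 billion shifts disposable income by +€457 billion; first-round consumption changes by −c × ΔT = −0.5 × (−€457 billion) = +€228.5 billion.
Expenditure multiplier = 1/(1 − MPC) = 1/(1 − 0.5) = 1/0.5 = 2.
The tax multiplier is −c × k = −1, so ΔY = k × (−c·ΔT) = (+€228.5 billion) / 0.5 = +€457 billion.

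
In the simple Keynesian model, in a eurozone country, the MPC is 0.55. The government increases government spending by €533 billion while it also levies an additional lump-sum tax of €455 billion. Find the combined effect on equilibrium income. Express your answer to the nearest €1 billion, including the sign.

+€628 billion

Expenditure multiplier = 1/(1 − MPC) = 1/(1 − 0.55) = 1/0.45 ≈ 2.222.
ΔG contributes k·ΔG = (+€533 billion) / 0.45 ≈ +€1,184.4 billion.
ΔT of +€455 billion changes first-round spending by −c·ΔT = −€250.25 billion, contributing k·(−c·ΔT) = (−€250.25 billion) / 0.45 ≈ −€556.1 billion.
Net ΔY = k(ΔG − c·ΔT) = (+€282.75 billion) / 0.45 ≈ +€628 billion.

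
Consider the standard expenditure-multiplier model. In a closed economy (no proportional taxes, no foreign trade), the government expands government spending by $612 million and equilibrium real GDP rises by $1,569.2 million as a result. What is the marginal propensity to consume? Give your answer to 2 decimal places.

Implied spending multiplier k = ΔY/ΔG = 1,569.2/612 ≈ 2.5641.
Since k = 1/(1 − MPC), MPC = 1 − 1/k = 1 − ΔG/ΔY = 1 − 612/1,569.2 ≈ 0.61.

0.61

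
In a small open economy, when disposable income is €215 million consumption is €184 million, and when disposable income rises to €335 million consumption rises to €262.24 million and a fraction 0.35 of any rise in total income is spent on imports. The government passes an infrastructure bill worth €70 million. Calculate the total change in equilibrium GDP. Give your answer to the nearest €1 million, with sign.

+€100 million

MPC = ΔC/ΔYd = (262.24 − 184)/(335 − 215) = 78.24/120 = 0.652.
Expenditure multiplier = 1/(1 − c + m) = 1/(1 − 0.652 + 0.35) = 1/0.698 ≈ 1.433.
ΔY = k × ΔG = (+€70 million) / 0.698 ≈ +€100 million.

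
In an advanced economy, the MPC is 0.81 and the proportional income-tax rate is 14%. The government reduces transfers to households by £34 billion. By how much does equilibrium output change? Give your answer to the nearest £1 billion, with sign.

The transfer change shifts disposable income by −£34 billion, so first-round consumption changes by c·ΔTR = 0.81 × (−£34 billion) = −£27.54 billion.
Expenditure multiplier = 1/(1 − c(1−t)) = 1/(1 − 0.81×0.86) = 1/0.3034 ≈ 3.296.
The transfer multiplier is c × k ≈ 2.67, so ΔY = k × (c·ΔTR) = (−£27.54 billion) / 0.3034 ≈ −£91 billion.

−£91 billion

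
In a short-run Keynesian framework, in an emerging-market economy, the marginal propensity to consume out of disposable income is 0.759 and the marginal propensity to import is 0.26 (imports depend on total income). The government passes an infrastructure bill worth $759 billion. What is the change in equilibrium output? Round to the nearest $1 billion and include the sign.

+$1,515 billion

Spending multiplier = 1/(1 − c + m) = 1/(1 − 0.759 + 0.26) = 1/0.501 ≈ 1.996.
ΔY = k × ΔG = (+$759 billion) / 0.501 ≈ +$1,515 billion.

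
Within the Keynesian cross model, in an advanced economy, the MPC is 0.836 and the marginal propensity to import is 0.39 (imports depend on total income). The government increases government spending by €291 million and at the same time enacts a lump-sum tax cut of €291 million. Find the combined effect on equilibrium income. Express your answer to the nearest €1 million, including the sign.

+€964 million

Expenditure multiplier = 1/(1 − c + m) = 1/(1 − 0.836 + 0.39) = 1/0.554 ≈ 1.805.
ΔG contributes k·ΔG = (+€291 million) / 0.554 ≈ +€525.3 million.
ΔT of −€291 million changes first-round spending by −c·ΔT = +€243.276 million, contributing k·(−c·ΔT) = (+€243.276 million) / 0.554 ≈ +€439.1 million.
Net ΔY = k(ΔG − c·ΔT) = (+€534.276 million) / 0.554 ≈ +€964 million.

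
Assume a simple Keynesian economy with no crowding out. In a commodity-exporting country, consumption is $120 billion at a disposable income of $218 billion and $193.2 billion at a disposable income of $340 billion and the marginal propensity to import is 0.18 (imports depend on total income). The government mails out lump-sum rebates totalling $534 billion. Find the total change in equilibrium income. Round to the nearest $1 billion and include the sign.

MPC = ΔC/ΔYd = (193.2 − 120)/(340 − 218) = 73.2/122 = 0.6.
A lump-sum tax change of −$534 billion shifts disposable income by +$534 billion; first-round consumption changes by −c × ΔT = −0.6 × (−$534 billion) = +$320.4 billion.
Expenditure multiplier = 1/(1 − c + m) = 1/(1 − 0.6 + 0.18) = 1/0.58 ≈ 1.724.
The tax multiplier is −c × k ≈ −1.034, so ΔY = k × (−c·ΔT) = (+$320.4 billion) / 0.58 ≈ +$552 billion.

+$552 billion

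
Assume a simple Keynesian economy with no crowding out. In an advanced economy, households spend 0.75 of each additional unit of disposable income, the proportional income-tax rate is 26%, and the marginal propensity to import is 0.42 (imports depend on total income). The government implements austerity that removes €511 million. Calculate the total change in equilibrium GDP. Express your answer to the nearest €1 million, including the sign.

−€591 million

Expenditure multiplier = 1/(1 − c(1−t) + m) = 1/(1 − 0.75×0.74 + 0.42) = 1/0.865 ≈ 1.156.
ΔY = k × ΔG = (−€511 million) / 0.865 ≈ −€591 million.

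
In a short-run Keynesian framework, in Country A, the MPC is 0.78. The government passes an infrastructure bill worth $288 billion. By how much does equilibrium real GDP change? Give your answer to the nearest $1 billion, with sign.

+$1,309 billion

Expenditure multiplier = 1/(1 − MPC) = 1/(1 − 0.78) = 1/0.22 ≈ 4.545.
ΔY = k × ΔG = (+$288 billion) / 0.22 ≈ +$1,309 billion.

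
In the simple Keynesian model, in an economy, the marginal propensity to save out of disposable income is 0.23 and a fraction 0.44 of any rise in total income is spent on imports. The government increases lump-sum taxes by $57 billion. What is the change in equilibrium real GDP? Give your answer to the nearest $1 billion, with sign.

MPC = 1 − MPS = 1 − 0.23 = 0.77.
A lump-sum tax change of +$57 billion shifts disposable income by −$57 billion; first-round consumption changes by −c × ΔT = −0.77 × (+$57 billion) = −$43.89 billion.
Expenditure multiplier = 1/(1 − c + m) = 1/(1 − 0.77 + 0.44) = 1/0.67 ≈ 1.493.
The tax multiplier is −c × k ≈ −1.149, so ΔY = k × (−c·ΔT) = (−$43.89 billion) / 0.67 ≈ −$66 billion.

−$66 billion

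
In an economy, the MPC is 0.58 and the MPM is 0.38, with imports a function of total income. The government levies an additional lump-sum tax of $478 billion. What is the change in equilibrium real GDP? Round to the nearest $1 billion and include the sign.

−$347 billion

A lump-sum tax change of +$478 billion shifts disposable income by −$478 billion; first-round consumption changes by −c × ΔT = −0.58 × (+$478 billion) = −$277.24 billion.
Expenditure multiplier = 1/(1 − c + m) = 1/(1 − 0.58 + 0.38) = 1/0.8 = 1.25.
The tax multiplier is −c × k = −0.725, so ΔY = k × (−c·ΔT) = (−$277.24 billion) / 0.8 ≈ −$347 billion.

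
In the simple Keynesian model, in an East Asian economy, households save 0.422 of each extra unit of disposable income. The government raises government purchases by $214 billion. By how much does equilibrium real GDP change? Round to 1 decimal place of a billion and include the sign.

+$507.1 billion

MPC = 1 − MPS = 1 − 0.422 = 0.578.
Government-spending multiplier = 1/(1 − MPC) = 1/(1 − 0.578) = 1/0.422 ≈ 2.37.
ΔY = k × ΔG = (+$214 billion) / 0.422 ≈ +$507.1 billion.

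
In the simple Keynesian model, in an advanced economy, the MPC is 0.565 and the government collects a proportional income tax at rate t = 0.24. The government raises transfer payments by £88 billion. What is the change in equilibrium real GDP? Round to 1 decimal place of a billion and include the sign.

+£87.1 billion

The transfer change shifts disposable income by +£88 billion, so first-round consumption changes by c·ΔTR = 0.565 × (+£88 billion) = +£49.72 billion.
Expenditure multiplier = 1/(1 − c(1−t)) = 1/(1 − 0.565×0.76) = 1/0.5706 ≈ 1.753.
The transfer multiplier is c × k ≈ 0.99, so ΔY = k × (c·ΔTR) = (+£49.72 billion) / 0.5706 ≈ +£87.1 billion.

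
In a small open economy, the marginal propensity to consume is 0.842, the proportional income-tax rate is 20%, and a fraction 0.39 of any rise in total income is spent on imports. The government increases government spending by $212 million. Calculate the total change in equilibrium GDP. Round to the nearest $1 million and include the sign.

Expenditure multiplier = 1/(1 − c(1−t) + m) = 1/(1 − 0.842×0.8 + 0.39) = 1/0.7164 ≈ 1.396.
ΔY = k × ΔG = (+$212 million) / 0.7164 ≈ +$296 million.

+$296 million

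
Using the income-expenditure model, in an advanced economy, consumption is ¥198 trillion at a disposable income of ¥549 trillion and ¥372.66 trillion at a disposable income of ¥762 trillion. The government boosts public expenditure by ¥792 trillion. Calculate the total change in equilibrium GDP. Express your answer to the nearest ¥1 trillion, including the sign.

MPC = ΔC/ΔYd = (372.66 − 198)/(762 − 549) = 174.66/213 = 0.82.
Spending multiplier = 1/(1 − MPC) = 1/(1 − 0.82) = 1/0.18 ≈ 5.556.
ΔY = k × ΔG = (+¥792 trillion) / 0.18 = +¥4,400 trillion.

+¥4,400 trillion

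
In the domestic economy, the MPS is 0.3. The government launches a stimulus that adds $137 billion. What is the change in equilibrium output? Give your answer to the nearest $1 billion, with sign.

MPC = 1 − MPS = 1 − 0.3 = 0.7.
Expenditure multiplier = 1/(1 − MPC) = 1/(1 − 0.7) = 1/0.3 ≈ 3.333.
ΔY = k × ΔG = (+$137 billion) / 0.3 ≈ +$457 billion.

+$457 billion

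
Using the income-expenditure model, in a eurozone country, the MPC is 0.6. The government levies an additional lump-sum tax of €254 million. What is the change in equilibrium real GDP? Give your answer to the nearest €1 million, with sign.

−€381 million

A lump-sum tax change of +€254 million shifts disposable income by −€254 million; first-round consumption changes by −c × ΔT = −0.6 × (+€254 million) = −€152.4 million.
Expenditure multiplier = 1/(1 − MPC) = 1/(1 − 0.6) = 1/0.4 = 2.5.
The tax multiplier is −c × k = −1.5, so ΔY = k × (−c·ΔT) = (−€152.4 million) / 0.4 = −€381 million.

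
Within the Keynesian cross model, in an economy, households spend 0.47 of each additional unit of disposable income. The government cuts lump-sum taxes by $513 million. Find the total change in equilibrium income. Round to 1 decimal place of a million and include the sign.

+$454.9 million

A lump-sum tax change of −$513 million shifts disposable income by +$513 million; first-round consumption changes by −c × ΔT = −0.47 × (−$513 million) = +$241.11 million.
Expenditure multiplier = 1/(1 − MPC) = 1/(1 − 0.47) = 1/0.53 ≈ 1.887.
The tax multiplier is −c × k ≈ −0.887, so ΔY = k × (−c·ΔT) = (+$241.11 million) / 0.53 ≈ +$454.9 million.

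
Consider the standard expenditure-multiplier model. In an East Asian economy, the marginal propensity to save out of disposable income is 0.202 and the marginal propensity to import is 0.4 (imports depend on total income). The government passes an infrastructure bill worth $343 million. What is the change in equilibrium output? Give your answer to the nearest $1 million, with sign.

MPC = 1 − MPS = 1 − 0.202 = 0.798.
Expenditure multiplier = 1/(1 − c + m) = 1/(1 − 0.798 + 0.4) = 1/0.602 ≈ 1.661.
ΔY = k × ΔG = (+$343 million) / 0.602 ≈ +$570 million.

+$570 million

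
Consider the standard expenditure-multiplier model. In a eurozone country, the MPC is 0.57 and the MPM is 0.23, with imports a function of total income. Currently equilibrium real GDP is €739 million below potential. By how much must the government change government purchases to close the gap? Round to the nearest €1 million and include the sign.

Spending multiplier = 1/(1 − c + m) = 1/(1 − 0.57 + 0.23) = 1/0.66 ≈ 1.515.
Need ΔY = +€739 million, so ΔG = ΔY/k = (+€739 million) × 0.66 ≈ +€488 million.
The government should increase government purchases by €488 million.

+€488 million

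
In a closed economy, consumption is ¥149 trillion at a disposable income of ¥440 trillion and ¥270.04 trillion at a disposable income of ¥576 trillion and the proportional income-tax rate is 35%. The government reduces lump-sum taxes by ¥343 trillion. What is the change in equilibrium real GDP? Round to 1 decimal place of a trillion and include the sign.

+¥724.2 trillion

MPC = ΔC/ΔYd = (270.04 − 149)/(576 − 440) = 121.04/136 = 0.89.
A lump-sum tax change of −¥343 trillion shifts disposable income by +¥343 trillion; first-round consumption changes by −c × ΔT = −0.89 × (−¥343 trillion) = +¥305.27 trillion.
Expenditure multiplier = 1/(1 − c(1−t)) = 1/(1 − 0.89×0.65) = 1/0.4215 ≈ 2.372.
The tax multiplier is −c × k ≈ −2.112, so ΔY = k × (−c·ΔT) = (+¥305.27 trillion) / 0.4215 ≈ +¥724.2 trillion.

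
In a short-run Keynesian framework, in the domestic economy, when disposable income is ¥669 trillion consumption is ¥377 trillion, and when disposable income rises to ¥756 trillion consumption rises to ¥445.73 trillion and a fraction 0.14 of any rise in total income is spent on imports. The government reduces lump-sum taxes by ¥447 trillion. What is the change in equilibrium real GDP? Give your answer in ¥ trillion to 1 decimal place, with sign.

MPC = ΔC/ΔYd = (445.73 − 377)/(756 − 669) = 68.73/87 = 0.79.
A lump-sum tax change of −¥447 trillion shifts disposable income by +¥447 trillion; first-round consumption changes by −c × ΔT = −0.79 × (−¥447 trillion) = +¥353.13 trillion.
Expenditure multiplier = 1/(1 − c + m) = 1/(1 − 0.79 + 0.14) = 1/0.35 ≈ 2.857.
The tax multiplier is −c × k ≈ −2.257, so ΔY = k × (−c·ΔT) = (+¥353.13 trillion) / 0.35 ≈ +¥1,008.9 trillion.

+¥1,008.9 trillion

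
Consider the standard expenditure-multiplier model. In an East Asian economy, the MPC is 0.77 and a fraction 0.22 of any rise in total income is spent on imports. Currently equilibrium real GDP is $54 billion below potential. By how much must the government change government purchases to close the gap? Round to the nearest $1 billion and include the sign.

+$24 billion

Spending multiplier = 1/(1 − c + m) = 1/(1 − 0.77 + 0.22) = 1/0.45 ≈ 2.222.
Need ΔY = +$54 billion, so ΔG = ΔY/k = (+$54 billion) × 0.45 ≈ +$24 billion.
The government should increase government purchases by $24 billion.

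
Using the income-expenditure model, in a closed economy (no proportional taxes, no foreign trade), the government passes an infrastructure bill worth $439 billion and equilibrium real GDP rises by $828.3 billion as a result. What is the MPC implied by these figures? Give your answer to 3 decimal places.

0.470

Implied spending multiplier k = ΔY/ΔG = 828.3/439 ≈ 1.8868.
Since k = 1/(1 − MPC), MPC = 1 − 1/k = 1 − ΔG/ΔY = 1 − 439/828.3 ≈ 0.470.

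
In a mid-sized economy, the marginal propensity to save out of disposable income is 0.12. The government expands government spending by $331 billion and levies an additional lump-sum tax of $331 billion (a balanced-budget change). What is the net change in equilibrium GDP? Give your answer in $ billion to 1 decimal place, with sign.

MPC = 1 − MPS = 1 − 0.12 = 0.88.
Expenditure multiplier = 1/(1 − MPC) = 1/(1 − 0.88) = 1/0.12 ≈ 8.333.
ΔG contributes k·ΔG = (+$331 billion) / 0.12 ≈ +$2,758.3 billion.
ΔT of +$331 billion changes first-round spending by −c·ΔT = −$291.28 billion, contributing k·(−c·ΔT) = (−$291.28 billion) / 0.12 ≈ −$2,427.3 billion.
With ΔG = ΔT and no other leakages, the balanced-budget multiplier is 1, so ΔY = ΔG = +$331 billion.

+$331.0 billion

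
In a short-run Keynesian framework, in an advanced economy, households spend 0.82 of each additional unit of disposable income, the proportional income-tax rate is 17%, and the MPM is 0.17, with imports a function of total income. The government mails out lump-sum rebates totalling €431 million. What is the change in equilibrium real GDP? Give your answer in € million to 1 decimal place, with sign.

+€722.1 million

A lump-sum tax change of −€431 million shifts disposable income by +€431 million; first-round consumption changes by −c × ΔT = −0.82 × (−€431 million) = +€353.42 million.
Expenditure multiplier = 1/(1 − c(1−t) + m) = 1/(1 − 0.82×0.83 + 0.17) = 1/0.4894 ≈ 2.043.
The tax multiplier is −c × k ≈ −1.676, so ΔY = k × (−c·ΔT) = (+€353.42 million) / 0.4894 ≈ +€722.1 million.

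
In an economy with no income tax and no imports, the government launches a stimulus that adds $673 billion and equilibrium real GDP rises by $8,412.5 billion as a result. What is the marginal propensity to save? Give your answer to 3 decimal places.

Implied spending multiplier k = ΔY/ΔG = 8,412.5/673 = 12.5.
Since k = 1/(1 − MPC), MPC = 1 − 1/k = 1 − ΔG/ΔY = 1 − 673/8,412.5 = 0.920.
MPS = 1 − MPC = 0.080.

0.080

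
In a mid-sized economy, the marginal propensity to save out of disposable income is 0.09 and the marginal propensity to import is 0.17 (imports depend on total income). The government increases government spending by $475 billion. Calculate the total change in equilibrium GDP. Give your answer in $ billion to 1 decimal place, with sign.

MPC = 1 − MPS = 1 − 0.09 = 0.91.
Expenditure multiplier = 1/(1 − c + m) = 1/(1 − 0.91 + 0.17) = 1/0.26 ≈ 3.846.
ΔY = k × ΔG = (+$475 billion) / 0.26 ≈ +$1,826.9 billion.

+$1,826.9 billion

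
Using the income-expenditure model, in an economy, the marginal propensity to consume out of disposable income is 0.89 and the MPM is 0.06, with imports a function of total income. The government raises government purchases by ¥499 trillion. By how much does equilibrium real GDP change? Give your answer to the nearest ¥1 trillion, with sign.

Spending multiplier = 1/(1 − c + m) = 1/(1 − 0.89 + 0.06) = 1/0.17 ≈ 5.882.
ΔY = k × ΔG = (+¥499 trillion) / 0.17 ≈ +¥2,935 trillion.

+¥2,935 trillion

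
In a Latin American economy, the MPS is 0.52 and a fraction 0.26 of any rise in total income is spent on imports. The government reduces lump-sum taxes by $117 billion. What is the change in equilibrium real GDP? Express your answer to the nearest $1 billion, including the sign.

+$72 billion

MPC = 1 − MPS = 1 − 0.52 = 0.48.
A lump-sum tax change of −$117 billion shifts disposable income by +$117 billion; first-round consumption changes by −c × ΔT = −0.48 × (−$117 billion) = +$56.16 billion.
Expenditure multiplier = 1/(1 − c + m) = 1/(1 − 0.48 + 0.26) = 1/0.78 ≈ 1.282.
The tax multiplier is −c × k ≈ −0.615, so ΔY = k × (−c·ΔT) = (+$56.16 billion) / 0.78 = +$72 billion.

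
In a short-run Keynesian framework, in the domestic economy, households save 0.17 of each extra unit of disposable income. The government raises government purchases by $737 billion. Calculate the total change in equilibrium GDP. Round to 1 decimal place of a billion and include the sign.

MPC = 1 − MPS = 1 − 0.17 = 0.83.
Expenditure multiplier = 1/(1 − MPC) = 1/(1 − 0.83) = 1/0.17 ≈ 5.882.
ΔY = k × ΔG = (+$737 billion) / 0.17 ≈ +$4,335.3 billion.

+$4,335.3 billion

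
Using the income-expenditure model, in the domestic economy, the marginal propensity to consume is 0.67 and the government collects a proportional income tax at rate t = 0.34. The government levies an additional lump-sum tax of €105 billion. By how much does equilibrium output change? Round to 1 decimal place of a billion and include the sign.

−€126.1 billion

A lump-sum tax change of +€105 billion shifts disposable income by −€105 billion; first-round consumption changes by −c × ΔT = −0.67 × (+€105 billion) = −€70.35 billion.
Expenditure multiplier = 1/(1 − c(1−t)) = 1/(1 − 0.67×0.66) = 1/0.5578 ≈ 1.793.
The tax multiplier is −c × k ≈ −1.201, so ΔY = k × (−c·ΔT) = (−€70.35 billion) / 0.5578 ≈ −€126.1 billion.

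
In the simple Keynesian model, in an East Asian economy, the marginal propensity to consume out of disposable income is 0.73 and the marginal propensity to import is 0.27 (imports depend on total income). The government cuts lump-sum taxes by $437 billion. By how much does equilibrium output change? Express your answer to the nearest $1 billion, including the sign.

A lump-sum tax change of −$437 billion shifts disposable income by +$437 billion; first-round consumption changes by −c × ΔT = −0.73 × (−$437 billion) = +$319.01 billion.
Expenditure multiplier = 1/(1 − c + m) = 1/(1 − 0.73 + 0.27) = 1/0.54 ≈ 1.852.
The tax multiplier is −c × k ≈ −1.352, so ΔY = k × (−c·ΔT) = (+$319.01 billion) / 0.54 ≈ +$591 billion.

+$591 billion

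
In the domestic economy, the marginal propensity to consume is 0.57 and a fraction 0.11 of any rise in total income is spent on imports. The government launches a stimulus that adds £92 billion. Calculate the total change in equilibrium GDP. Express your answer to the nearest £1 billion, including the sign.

+£170 billion

Expenditure multiplier = 1/(1 − c + m) = 1/(1 − 0.57 + 0.11) = 1/0.54 ≈ 1.852.
ΔY = k × ΔG = (+£92 billion) / 0.54 ≈ +£170 billion.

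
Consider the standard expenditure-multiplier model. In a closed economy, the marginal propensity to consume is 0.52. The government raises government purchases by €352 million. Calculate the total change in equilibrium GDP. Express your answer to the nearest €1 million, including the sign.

Government-spending multiplier = 1/(1 − MPC) = 1/(1 − 0.52) = 1/0.48 ≈ 2.083.
ΔY = k × ΔG = (+€352 million) / 0.48 ≈ +€733 million.

+€733 million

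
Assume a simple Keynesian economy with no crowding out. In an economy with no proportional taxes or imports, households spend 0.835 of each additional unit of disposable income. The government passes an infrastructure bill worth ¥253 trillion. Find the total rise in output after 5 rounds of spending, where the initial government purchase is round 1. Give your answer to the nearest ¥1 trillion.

Round 1 adds ΔG = ¥253 trillion; each later round is MPC = 0.835 times the previous.
After 5 rounds: 253 + 211.255 + 176.397925 + 147.292267375 + 122.989043258125 = ΔG·(1 − c^5)/(1 − c) = 253 × (1 − 0.405912455021875)/0.165 ≈ ¥911 trillion.

¥911 trillion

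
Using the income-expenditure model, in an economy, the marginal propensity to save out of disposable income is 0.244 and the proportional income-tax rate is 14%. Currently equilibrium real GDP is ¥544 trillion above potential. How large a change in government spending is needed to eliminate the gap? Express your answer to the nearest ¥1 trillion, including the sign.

MPC = 1 − MPS = 1 − 0.244 = 0.756.
Spending multiplier = 1/(1 − c(1−t)) = 1/(1 − 0.756×0.86) = 1/0.34984 ≈ 2.858.
Need ΔY = −¥544 trillion, so ΔG = ΔY/k = (−¥544 trillion) × 0.34984 ≈ −¥190 trillion.
The government should cut government spending by ¥190 trillion.

−¥190 trillion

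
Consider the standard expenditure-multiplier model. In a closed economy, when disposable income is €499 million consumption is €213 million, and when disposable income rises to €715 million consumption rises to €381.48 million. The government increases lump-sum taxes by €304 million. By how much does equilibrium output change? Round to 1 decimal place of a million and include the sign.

MPC = ΔC/ΔYd = (381.48 − 213)/(715 − 499) = 168.48/216 = 0.78.
A lump-sum tax change of +€304 million shifts disposable income by −€304 million; first-round consumption changes by −c × ΔT = −0.78 × (+€304 million) = −€237.12 million.
Expenditure multiplier = 1/(1 − MPC) = 1/(1 − 0.78) = 1/0.22 ≈ 4.545.
The tax multiplier is −c × k ≈ −3.545, so ΔY = k × (−c·ΔT) = (−€237.12 million) / 0.22 ≈ −€1,077.8 million.

−€1,077.8 million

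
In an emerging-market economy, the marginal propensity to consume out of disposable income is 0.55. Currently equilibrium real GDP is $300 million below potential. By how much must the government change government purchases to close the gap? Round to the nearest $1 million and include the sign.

Spending multiplier = 1/(1 − MPC) = 1/(1 − 0.55) = 1/0.45 ≈ 2.222.
Need ΔY = +$300 million, so ΔG = ΔY/k = (+$300 million) × 0.45 = +$135 million.
The government should increase government purchases by $135 million.

+$135 million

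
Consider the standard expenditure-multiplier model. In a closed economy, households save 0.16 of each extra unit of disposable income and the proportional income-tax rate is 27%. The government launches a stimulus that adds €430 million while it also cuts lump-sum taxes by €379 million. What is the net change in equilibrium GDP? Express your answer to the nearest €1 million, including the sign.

MPC = 1 − MPS = 1 − 0.16 = 0.84.
Expenditure multiplier = 1/(1 − c(1−t)) = 1/(1 − 0.84×0.73) = 1/0.3868 ≈ 2.585.
ΔG contributes k·ΔG = (+€430 million) / 0.3868 ≈ +€1,111.7 million.
ΔT of −€379 million changes first-round spending by −c·ΔT = +€318.36 million, contributing k·(−c·ΔT) = (+€318.36 million) / 0.3868 ≈ +€823.1 million.
Net ΔY = k(ΔG − c·ΔT) = (+€748.36 million) / 0.3868 ≈ +€1,935 million.

+€1,935 million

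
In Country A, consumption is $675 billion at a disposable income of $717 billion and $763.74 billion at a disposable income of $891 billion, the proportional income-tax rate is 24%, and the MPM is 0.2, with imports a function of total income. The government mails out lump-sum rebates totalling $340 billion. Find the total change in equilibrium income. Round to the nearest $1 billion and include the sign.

+$213 billion

MPC = ΔC/ΔYd = (763.74 − 675)/(891 − 717) = 88.74/174 = 0.51.
A lump-sum tax change of −$340 billion shifts disposable income by +$340 billion; first-round consumption changes by −c × ΔT = −0.51 × (−$340 billion) = +$173.4 billion.
Expenditure multiplier = 1/(1 − c(1−t) + m) = 1/(1 − 0.51×0.76 + 0.2) = 1/0.8124 ≈ 1.231.
The tax multiplier is −c × k ≈ −0.628, so ΔY = k × (−c·ΔT) = (+$173.4 billion) / 0.8124 ≈ +$213 billion.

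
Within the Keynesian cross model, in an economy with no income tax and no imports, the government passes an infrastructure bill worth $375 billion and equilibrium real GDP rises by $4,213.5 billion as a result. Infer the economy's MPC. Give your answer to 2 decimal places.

0.91

Implied spending multiplier k = ΔY/ΔG = 4,213.5/375 = 11.236.
Since k = 1/(1 − MPC), MPC = 1 − 1/k = 1 − ΔG/ΔY = 1 − 375/4,213.5 ≈ 0.91.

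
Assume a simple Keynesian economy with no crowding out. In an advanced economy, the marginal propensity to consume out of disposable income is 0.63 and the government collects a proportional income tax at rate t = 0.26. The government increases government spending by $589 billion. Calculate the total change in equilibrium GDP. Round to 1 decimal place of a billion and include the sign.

Government-spending multiplier = 1/(1 − c(1−t)) = 1/(1 − 0.63×0.74) = 1/0.5338 ≈ 1.873.
ΔY = k × ΔG = (+$589 billion) / 0.5338 ≈ +$1,103.4 billion.

+$1,103.4 billion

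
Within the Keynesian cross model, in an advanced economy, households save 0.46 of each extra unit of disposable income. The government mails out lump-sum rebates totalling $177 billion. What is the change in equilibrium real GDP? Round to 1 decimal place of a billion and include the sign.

MPC = 1 − MPS = 1 − 0.46 = 0.54.
A lump-sum tax change of −$177 billion shifts disposable income by +$177 billion; first-round consumption changes by −c × ΔT = −0.54 × (−$177 billion) = +$95.58 billion.
Expenditure multiplier = 1/(1 − MPC) = 1/(1 − 0.54) = 1/0.46 ≈ 2.174.
The tax multiplier is −c × k ≈ −1.174, so ΔY = k × (−c·ΔT) = (+$95.58 billion) / 0.46 ≈ +$207.8 billion.

+$207.8 billion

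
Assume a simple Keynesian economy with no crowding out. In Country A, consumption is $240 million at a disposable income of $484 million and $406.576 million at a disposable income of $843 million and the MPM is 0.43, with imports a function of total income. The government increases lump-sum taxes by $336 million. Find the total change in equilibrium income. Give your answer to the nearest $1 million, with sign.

MPC = ΔC/ΔYd = (406.576 − 240)/(843 − 484) = 166.576/359 = 0.464.
A lump-sum tax change of +$336 million shifts disposable income by −$336 million; first-round consumption changes by −c × ΔT = −0.464 × (+$336 million) = −$155.904 million.
Expenditure multiplier = 1/(1 − c + m) = 1/(1 − 0.464 + 0.43) = 1/0.966 ≈ 1.035.
The tax multiplier is −c × k ≈ −0.48, so ΔY = k × (−c·ΔT) = (−$155.904 million) / 0.966 ≈ −$161 million.

−$161 million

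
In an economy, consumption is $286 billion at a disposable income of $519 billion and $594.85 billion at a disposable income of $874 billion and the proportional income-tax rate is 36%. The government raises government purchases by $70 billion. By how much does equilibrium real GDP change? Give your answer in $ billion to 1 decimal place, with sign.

MPC = ΔC/ΔYd = (594.85 − 286)/(874 − 519) = 308.85/355 = 0.87.
Spending multiplier = 1/(1 − c(1−t)) = 1/(1 − 0.87×0.64) = 1/0.4432 ≈ 2.256.
ΔY = k × ΔG = (+$70 billion) / 0.4432 ≈ +$157.9 billion.

+$157.9 billion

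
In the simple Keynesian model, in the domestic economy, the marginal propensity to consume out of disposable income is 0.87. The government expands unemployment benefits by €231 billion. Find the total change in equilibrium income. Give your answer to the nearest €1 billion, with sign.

The transfer change shifts disposable income by +€231 billion, so first-round consumption changes by c·ΔTR = 0.87 × (+€231 billion) = +€200.97 billion.
Expenditure multiplier = 1/(1 − MPC) = 1/(1 − 0.87) = 1/0.13 ≈ 7.692.
The transfer multiplier is c × k ≈ 6.692, so ΔY = k × (c·ΔTR) = (+€200.97 billion) / 0.13 ≈ +€1,546 billion.

+€1,546 billion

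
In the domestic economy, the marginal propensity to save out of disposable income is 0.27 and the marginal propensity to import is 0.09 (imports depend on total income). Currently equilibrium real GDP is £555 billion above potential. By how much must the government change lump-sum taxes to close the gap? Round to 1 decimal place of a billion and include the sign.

+£273.7 billion

MPC = 1 − MPS = 1 − 0.27 = 0.73.
Spending multiplier = 1/(1 − c + m) = 1/(1 − 0.73 + 0.09) = 1/0.36 ≈ 2.778.
Tax multiplier = −c·k = −0.73/0.36 ≈ −2.028. Need ΔY = −£555 billion, so ΔT = ΔY/(−c·k) = −(−£555 billion) × 0.36 / 0.73 ≈ +£273.7 billion.
The government should raise lump-sum taxes by £273.7 billion.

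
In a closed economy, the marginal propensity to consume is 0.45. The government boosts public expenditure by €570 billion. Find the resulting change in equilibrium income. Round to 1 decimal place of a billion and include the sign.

+€1,036.4 billion

Government-spending multiplier = 1/(1 − MPC) = 1/(1 − 0.45) = 1/0.55 ≈ 1.818.
ΔY = k × ΔG = (+€570 billion) / 0.55 ≈ +€1,036.4 billion.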